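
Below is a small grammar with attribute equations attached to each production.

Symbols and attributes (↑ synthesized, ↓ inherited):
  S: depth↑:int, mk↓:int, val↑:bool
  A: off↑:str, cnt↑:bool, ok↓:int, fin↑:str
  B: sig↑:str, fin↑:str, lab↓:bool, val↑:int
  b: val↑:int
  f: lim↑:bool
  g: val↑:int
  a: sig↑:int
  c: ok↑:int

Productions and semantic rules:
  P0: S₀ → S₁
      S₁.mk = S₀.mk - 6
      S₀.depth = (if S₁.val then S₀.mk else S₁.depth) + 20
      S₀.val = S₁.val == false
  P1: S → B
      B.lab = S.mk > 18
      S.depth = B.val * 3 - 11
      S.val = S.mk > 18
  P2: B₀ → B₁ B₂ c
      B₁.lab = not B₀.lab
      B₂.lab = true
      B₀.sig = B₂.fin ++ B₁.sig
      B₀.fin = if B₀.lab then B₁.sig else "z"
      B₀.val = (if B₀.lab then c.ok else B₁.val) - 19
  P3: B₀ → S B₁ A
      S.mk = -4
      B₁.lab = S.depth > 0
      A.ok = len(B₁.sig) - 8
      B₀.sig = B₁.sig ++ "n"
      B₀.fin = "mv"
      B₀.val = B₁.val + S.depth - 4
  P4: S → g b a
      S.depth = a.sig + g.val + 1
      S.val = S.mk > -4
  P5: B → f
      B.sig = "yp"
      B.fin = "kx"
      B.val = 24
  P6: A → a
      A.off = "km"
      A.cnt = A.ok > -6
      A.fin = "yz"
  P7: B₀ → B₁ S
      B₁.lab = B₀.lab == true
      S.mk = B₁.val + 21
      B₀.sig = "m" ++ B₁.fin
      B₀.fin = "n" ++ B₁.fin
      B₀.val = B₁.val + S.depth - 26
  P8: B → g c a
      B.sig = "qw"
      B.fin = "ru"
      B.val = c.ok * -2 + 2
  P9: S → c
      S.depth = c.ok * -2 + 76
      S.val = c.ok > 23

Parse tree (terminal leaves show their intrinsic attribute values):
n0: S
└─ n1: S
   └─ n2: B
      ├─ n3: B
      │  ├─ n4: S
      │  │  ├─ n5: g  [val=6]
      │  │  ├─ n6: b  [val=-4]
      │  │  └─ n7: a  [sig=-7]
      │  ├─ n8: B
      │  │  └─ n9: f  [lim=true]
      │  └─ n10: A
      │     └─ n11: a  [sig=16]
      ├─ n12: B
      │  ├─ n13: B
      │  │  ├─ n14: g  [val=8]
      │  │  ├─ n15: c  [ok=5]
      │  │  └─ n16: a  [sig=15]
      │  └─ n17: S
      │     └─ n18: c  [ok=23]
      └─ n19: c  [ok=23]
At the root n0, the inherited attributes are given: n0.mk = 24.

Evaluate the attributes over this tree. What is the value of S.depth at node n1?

1. n0.mk = 24  [given at root]
2. n1.mk = 18  [S₀.mk - 6]
3. n2.lab = false  [S.mk > 18]
4. n3.lab = true  [not B₀.lab]
5. n4.mk = -4  [-4]
6. n5.val = 6  [terminal]
7. n6.val = -4  [terminal]
8. n7.sig = -7  [terminal]
9. n4.depth = 0  [a.sig + g.val + 1]
10. n4.val = false  [S.mk > -4]
11. n8.lab = false  [S.depth > 0]
12. n9.lim = true  [terminal]
13. n8.sig = "yp"  ["yp"]
14. n8.fin = "kx"  ["kx"]
15. n8.val = 24  [24]
16. n10.ok = -6  [len(B₁.sig) - 8]
17. n11.sig = 16  [terminal]
18. n10.off = "km"  ["km"]
19. n10.cnt = false  [A.ok > -6]
20. n10.fin = "yz"  ["yz"]
21. n3.sig = "ypn"  [B₁.sig ++ "n"]
22. n3.fin = "mv"  ["mv"]
23. n3.val = 20  [B₁.val + S.depth - 4]
24. n12.lab = true  [true]
25. n13.lab = true  [B₀.lab == true]
26. n14.val = 8  [terminal]
27. n15.ok = 5  [terminal]
28. n16.sig = 15  [terminal]
29. n13.sig = "qw"  ["qw"]
30. n13.fin = "ru"  ["ru"]
31. n13.val = -8  [c.ok * -2 + 2]
32. n17.mk = 13  [B₁.val + 21]
33. n18.ok = 23  [terminal]
34. n17.depth = 30  [c.ok * -2 + 76]
35. n17.val = false  [c.ok > 23]
36. n12.sig = "mru"  ["m" ++ B₁.fin]
37. n12.fin = "nru"  ["n" ++ B₁.fin]
38. n12.val = -4  [B₁.val + S.depth - 26]
39. n19.ok = 23  [terminal]
40. n2.sig = "nruypn"  [B₂.fin ++ B₁.sig]
41. n2.fin = "z"  [if B₀.lab then B₁.sig else "z"]
42. n2.val = 1  [(if B₀.lab then c.ok else B₁.val) - 19]
43. n1.depth = -8  [B.val * 3 - 11]
44. n1.val = false  [S.mk > 18]
45. n0.depth = 12  [(if S₁.val then S₀.mk else S₁.depth) + 20]
46. n0.val = true  [S₁.val == false]

-8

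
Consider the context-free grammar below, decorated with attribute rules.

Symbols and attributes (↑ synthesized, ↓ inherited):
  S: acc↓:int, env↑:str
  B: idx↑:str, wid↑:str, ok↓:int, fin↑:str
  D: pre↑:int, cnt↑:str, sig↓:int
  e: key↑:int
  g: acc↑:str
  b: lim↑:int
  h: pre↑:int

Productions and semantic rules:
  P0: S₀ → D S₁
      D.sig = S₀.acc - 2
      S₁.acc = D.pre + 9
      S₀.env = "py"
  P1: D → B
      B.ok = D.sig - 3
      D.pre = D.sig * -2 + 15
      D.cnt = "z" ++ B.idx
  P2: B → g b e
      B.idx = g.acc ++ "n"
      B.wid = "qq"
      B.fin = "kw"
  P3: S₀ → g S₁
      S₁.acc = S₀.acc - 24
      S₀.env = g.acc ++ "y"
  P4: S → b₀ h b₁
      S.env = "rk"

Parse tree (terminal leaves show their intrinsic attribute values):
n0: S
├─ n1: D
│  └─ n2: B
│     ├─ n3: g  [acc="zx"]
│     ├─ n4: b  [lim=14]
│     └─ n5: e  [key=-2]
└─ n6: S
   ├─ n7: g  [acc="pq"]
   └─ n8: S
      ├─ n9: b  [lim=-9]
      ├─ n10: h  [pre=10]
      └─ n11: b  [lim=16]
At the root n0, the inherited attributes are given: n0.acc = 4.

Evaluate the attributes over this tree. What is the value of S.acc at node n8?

-4

1. n0.acc = 4  [given at root]
2. n1.sig = 2  [S₀.acc - 2]
3. n2.ok = -1  [D.sig - 3]
4. n3.acc = "zx"  [terminal]
5. n4.lim = 14  [terminal]
6. n5.key = -2  [terminal]
7. n2.idx = "zxn"  [g.acc ++ "n"]
8. n2.wid = "qq"  ["qq"]
9. n2.fin = "kw"  ["kw"]
10. n1.pre = 11  [D.sig * -2 + 15]
11. n1.cnt = "zzxn"  ["z" ++ B.idx]
12. n6.acc = 20  [D.pre + 9]
13. n7.acc = "pq"  [terminal]
14. n8.acc = -4  [S₀.acc - 24]
15. n9.lim = -9  [terminal]
16. n10.pre = 10  [terminal]
17. n11.lim = 16  [terminal]
18. n8.env = "rk"  ["rk"]
19. n6.env = "pqy"  [g.acc ++ "y"]
20. n0.env = "py"  ["py"]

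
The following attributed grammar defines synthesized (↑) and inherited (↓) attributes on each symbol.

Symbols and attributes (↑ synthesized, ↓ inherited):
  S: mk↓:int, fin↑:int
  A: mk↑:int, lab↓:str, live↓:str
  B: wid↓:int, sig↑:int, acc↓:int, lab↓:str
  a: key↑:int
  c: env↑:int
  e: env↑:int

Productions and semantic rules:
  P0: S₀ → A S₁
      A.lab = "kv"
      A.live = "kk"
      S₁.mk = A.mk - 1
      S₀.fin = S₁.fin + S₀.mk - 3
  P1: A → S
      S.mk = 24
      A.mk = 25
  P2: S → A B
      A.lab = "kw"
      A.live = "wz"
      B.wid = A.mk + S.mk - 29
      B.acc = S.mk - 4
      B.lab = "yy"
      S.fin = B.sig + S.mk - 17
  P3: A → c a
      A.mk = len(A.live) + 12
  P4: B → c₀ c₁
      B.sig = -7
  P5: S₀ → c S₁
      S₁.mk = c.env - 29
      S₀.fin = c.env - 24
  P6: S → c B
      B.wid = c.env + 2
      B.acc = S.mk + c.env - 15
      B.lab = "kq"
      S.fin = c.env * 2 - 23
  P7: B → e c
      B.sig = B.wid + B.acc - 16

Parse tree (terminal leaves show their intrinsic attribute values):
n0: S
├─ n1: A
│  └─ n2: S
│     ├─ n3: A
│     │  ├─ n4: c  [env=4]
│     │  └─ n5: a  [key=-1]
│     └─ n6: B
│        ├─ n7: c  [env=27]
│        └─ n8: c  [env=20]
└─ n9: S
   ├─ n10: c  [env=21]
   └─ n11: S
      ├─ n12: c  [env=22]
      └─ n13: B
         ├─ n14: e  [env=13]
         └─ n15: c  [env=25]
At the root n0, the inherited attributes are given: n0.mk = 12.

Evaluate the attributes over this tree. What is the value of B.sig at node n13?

7

1. n0.mk = 12  [given at root]
2. n1.lab = "kv"  ["kv"]
3. n1.live = "kk"  ["kk"]
4. n2.mk = 24  [24]
5. n3.lab = "kw"  ["kw"]
6. n3.live = "wz"  ["wz"]
7. n4.env = 4  [terminal]
8. n5.key = -1  [terminal]
9. n3.mk = 14  [len(A.live) + 12]
10. n6.wid = 9  [A.mk + S.mk - 29]
11. n6.acc = 20  [S.mk - 4]
12. n6.lab = "yy"  ["yy"]
13. n7.env = 27  [terminal]
14. n8.env = 20  [terminal]
15. n6.sig = -7  [-7]
16. n2.fin = 0  [B.sig + S.mk - 17]
17. n1.mk = 25  [25]
18. n9.mk = 24  [A.mk - 1]
19. n10.env = 21  [terminal]
20. n11.mk = -8  [c.env - 29]
21. n12.env = 22  [terminal]
22. n13.wid = 24  [c.env + 2]
23. n13.acc = -1  [S.mk + c.env - 15]
24. n13.lab = "kq"  ["kq"]
25. n14.env = 13  [terminal]
26. n15.env = 25  [terminal]
27. n13.sig = 7  [B.wid + B.acc - 16]
28. n11.fin = 21  [c.env * 2 - 23]
29. n9.fin = -3  [c.env - 24]
30. n0.fin = 6  [S₁.fin + S₀.mk - 3]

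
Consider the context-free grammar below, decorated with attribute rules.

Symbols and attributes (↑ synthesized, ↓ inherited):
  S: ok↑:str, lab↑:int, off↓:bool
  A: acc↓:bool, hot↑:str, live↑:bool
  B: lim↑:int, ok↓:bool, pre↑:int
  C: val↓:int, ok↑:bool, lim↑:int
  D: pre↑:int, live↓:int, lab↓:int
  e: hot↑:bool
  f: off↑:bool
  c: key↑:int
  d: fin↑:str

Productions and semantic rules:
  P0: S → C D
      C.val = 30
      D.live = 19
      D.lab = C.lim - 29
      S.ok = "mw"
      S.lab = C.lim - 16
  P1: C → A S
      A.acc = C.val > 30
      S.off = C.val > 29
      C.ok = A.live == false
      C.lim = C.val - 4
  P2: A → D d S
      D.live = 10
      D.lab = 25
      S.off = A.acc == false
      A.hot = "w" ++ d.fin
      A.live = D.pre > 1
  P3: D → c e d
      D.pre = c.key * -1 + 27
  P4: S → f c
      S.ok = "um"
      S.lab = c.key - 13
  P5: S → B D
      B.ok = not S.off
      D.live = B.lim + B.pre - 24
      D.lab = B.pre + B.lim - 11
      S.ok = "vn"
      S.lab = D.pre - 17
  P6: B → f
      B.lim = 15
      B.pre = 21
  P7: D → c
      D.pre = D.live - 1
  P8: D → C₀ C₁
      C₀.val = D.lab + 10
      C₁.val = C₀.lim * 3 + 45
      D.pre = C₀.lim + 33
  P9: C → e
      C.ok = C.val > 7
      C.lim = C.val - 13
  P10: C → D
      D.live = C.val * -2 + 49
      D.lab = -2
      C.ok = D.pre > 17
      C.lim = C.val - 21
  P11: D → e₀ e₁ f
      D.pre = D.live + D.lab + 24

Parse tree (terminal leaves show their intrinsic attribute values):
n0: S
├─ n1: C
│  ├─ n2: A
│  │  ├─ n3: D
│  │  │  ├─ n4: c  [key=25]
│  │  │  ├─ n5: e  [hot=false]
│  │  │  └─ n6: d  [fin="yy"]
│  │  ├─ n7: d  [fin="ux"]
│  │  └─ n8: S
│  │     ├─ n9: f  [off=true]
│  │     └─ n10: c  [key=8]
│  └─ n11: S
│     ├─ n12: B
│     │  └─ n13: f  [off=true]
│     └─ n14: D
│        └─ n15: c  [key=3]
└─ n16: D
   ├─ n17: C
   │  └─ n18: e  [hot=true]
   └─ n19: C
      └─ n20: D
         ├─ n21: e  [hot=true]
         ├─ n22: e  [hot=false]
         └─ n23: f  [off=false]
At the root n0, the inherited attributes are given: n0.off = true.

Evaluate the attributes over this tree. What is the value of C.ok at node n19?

1. n0.off = true  [given at root]
2. n1.val = 30  [30]
3. n2.acc = false  [C.val > 30]
4. n3.live = 10  [10]
5. n3.lab = 25  [25]
6. n4.key = 25  [terminal]
7. n5.hot = false  [terminal]
8. n6.fin = "yy"  [terminal]
9. n3.pre = 2  [c.key * -1 + 27]
10. n7.fin = "ux"  [terminal]
11. n8.off = true  [A.acc == false]
12. n9.off = true  [terminal]
13. n10.key = 8  [terminal]
14. n8.ok = "um"  ["um"]
15. n8.lab = -5  [c.key - 13]
16. n2.hot = "wux"  ["w" ++ d.fin]
17. n2.live = true  [D.pre > 1]
18. n11.off = true  [C.val > 29]
19. n12.ok = false  [not S.off]
20. n13.off = true  [terminal]
21. n12.lim = 15  [15]
22. n12.pre = 21  [21]
23. n14.live = 12  [B.lim + B.pre - 24]
24. n14.lab = 25  [B.pre + B.lim - 11]
25. n15.key = 3  [terminal]
26. n14.pre = 11  [D.live - 1]
27. n11.ok = "vn"  ["vn"]
28. n11.lab = -6  [D.pre - 17]
29. n1.ok = false  [A.live == false]
30. n1.lim = 26  [C.val - 4]
31. n16.live = 19  [19]
32. n16.lab = -3  [C.lim - 29]
33. n17.val = 7  [D.lab + 10]
34. n18.hot = true  [terminal]
35. n17.ok = false  [C.val > 7]
36. n17.lim = -6  [C.val - 13]
37. n19.val = 27  [C₀.lim * 3 + 45]
38. n20.live = -5  [C.val * -2 + 49]
39. n20.lab = -2  [-2]
40. n21.hot = true  [terminal]
41. n22.hot = false  [terminal]
42. n23.off = false  [terminal]
43. n20.pre = 17  [D.live + D.lab + 24]
44. n19.ok = false  [D.pre > 17]
45. n19.lim = 6  [C.val - 21]
46. n16.pre = 27  [C₀.lim + 33]
47. n0.ok = "mw"  ["mw"]
48. n0.lab = 10  [C.lim - 16]

false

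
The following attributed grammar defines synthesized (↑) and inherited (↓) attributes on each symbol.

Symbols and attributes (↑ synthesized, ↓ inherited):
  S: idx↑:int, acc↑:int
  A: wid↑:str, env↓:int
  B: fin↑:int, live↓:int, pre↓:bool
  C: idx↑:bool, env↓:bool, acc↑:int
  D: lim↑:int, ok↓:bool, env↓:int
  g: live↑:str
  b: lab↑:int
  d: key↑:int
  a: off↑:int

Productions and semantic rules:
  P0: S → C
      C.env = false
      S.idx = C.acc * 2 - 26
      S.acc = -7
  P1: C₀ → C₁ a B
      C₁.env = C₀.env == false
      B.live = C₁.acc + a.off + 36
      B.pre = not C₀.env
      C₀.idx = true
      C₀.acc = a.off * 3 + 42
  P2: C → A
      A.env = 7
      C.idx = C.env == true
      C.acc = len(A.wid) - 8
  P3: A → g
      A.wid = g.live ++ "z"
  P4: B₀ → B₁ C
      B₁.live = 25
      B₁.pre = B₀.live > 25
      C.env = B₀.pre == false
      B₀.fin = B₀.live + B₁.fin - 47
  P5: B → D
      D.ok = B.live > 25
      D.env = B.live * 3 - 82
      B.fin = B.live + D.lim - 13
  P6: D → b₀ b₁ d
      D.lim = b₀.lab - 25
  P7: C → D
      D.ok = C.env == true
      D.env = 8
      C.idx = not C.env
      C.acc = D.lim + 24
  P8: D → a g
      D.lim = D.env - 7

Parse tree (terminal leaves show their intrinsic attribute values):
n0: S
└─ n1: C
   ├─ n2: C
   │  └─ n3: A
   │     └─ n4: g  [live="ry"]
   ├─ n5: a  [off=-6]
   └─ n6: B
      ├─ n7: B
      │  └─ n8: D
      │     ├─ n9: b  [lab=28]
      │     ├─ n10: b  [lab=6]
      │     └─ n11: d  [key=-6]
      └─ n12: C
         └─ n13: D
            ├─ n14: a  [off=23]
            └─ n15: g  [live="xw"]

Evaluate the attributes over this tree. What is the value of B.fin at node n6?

-7

1. n1.env = false  [false]
2. n2.env = true  [C₀.env == false]
3. n3.env = 7  [7]
4. n4.live = "ry"  [terminal]
5. n3.wid = "ryz"  [g.live ++ "z"]
6. n2.idx = true  [C.env == true]
7. n2.acc = -5  [len(A.wid) - 8]
8. n5.off = -6  [terminal]
9. n6.live = 25  [C₁.acc + a.off + 36]
10. n6.pre = true  [not C₀.env]
11. n7.live = 25  [25]
12. n7.pre = false  [B₀.live > 25]
13. n8.ok = false  [B.live > 25]
14. n8.env = -7  [B.live * 3 - 82]
15. n9.lab = 28  [terminal]
16. n10.lab = 6  [terminal]
17. n11.key = -6  [terminal]
18. n8.lim = 3  [b₀.lab - 25]
19. n7.fin = 15  [B.live + D.lim - 13]
20. n12.env = false  [B₀.pre == false]
21. n13.ok = false  [C.env == true]
22. n13.env = 8  [8]
23. n14.off = 23  [terminal]
24. n15.live = "xw"  [terminal]
25. n13.lim = 1  [D.env - 7]
26. n12.idx = true  [not C.env]
27. n12.acc = 25  [D.lim + 24]
28. n6.fin = -7  [B₀.live + B₁.fin - 47]
29. n1.idx = true  [true]
30. n1.acc = 24  [a.off * 3 + 42]
31. n0.idx = 22  [C.acc * 2 - 26]
32. n0.acc = -7  [-7]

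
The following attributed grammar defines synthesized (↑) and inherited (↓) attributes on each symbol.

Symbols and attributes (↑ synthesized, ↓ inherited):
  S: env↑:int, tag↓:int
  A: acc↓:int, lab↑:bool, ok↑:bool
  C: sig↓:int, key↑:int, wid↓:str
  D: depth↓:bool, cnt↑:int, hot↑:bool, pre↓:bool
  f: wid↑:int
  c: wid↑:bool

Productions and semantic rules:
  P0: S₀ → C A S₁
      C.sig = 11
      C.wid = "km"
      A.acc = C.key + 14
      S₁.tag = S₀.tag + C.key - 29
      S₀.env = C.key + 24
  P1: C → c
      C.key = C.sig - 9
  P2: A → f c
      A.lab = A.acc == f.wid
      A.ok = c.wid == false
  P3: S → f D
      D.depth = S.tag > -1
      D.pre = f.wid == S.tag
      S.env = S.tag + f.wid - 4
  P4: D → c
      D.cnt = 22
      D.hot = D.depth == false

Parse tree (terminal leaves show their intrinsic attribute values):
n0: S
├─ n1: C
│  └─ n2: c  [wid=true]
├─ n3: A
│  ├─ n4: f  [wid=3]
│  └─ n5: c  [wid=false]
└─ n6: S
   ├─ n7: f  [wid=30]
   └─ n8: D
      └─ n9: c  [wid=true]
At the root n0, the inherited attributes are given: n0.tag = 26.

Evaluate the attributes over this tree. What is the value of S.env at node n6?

1. n0.tag = 26  [given at root]
2. n1.sig = 11  [11]
3. n1.wid = "km"  ["km"]
4. n2.wid = true  [terminal]
5. n1.key = 2  [C.sig - 9]
6. n3.acc = 16  [C.key + 14]
7. n4.wid = 3  [terminal]
8. n5.wid = false  [terminal]
9. n3.lab = false  [A.acc == f.wid]
10. n3.ok = true  [c.wid == false]
11. n6.tag = -1  [S₀.tag + C.key - 29]
12. n7.wid = 30  [terminal]
13. n8.depth = false  [S.tag > -1]
14. n8.pre = false  [f.wid == S.tag]
15. n9.wid = true  [terminal]
16. n8.cnt = 22  [22]
17. n8.hot = true  [D.depth == false]
18. n6.env = 25  [S.tag + f.wid - 4]
19. n0.env = 26  [C.key + 24]

25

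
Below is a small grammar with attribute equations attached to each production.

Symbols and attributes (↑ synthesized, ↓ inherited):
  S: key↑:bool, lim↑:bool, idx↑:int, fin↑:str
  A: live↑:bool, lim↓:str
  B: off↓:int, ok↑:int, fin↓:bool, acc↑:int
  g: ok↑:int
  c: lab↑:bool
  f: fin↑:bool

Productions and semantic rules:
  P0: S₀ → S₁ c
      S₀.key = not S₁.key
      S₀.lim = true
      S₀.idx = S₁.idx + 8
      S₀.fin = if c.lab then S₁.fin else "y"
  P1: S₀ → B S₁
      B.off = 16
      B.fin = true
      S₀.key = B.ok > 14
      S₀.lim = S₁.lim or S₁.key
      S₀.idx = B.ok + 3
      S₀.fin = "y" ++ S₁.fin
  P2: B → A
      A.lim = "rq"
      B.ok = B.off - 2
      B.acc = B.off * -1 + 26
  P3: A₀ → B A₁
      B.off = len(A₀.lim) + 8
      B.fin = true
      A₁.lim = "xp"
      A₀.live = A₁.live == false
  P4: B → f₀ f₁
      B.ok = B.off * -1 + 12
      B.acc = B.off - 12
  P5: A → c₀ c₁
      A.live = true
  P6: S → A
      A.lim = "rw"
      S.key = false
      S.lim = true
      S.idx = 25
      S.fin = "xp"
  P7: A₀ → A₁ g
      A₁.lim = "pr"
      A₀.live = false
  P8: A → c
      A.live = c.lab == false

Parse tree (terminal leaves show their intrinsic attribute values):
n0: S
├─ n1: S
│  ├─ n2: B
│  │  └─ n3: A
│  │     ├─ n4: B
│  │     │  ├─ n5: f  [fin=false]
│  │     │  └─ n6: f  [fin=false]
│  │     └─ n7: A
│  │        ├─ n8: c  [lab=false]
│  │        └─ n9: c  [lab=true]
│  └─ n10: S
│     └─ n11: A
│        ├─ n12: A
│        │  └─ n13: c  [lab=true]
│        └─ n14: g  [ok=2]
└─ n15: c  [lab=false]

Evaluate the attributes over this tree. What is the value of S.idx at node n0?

25

1. n2.off = 16  [16]
2. n2.fin = true  [true]
3. n3.lim = "rq"  ["rq"]
4. n4.off = 10  [len(A₀.lim) + 8]
5. n4.fin = true  [true]
6. n5.fin = false  [terminal]
7. n6.fin = false  [terminal]
8. n4.ok = 2  [B.off * -1 + 12]
9. n4.acc = -2  [B.off - 12]
10. n7.lim = "xp"  ["xp"]
11. n8.lab = false  [terminal]
12. n9.lab = true  [terminal]
13. n7.live = true  [true]
14. n3.live = false  [A₁.live == false]
15. n2.ok = 14  [B.off - 2]
16. n2.acc = 10  [B.off * -1 + 26]
17. n11.lim = "rw"  ["rw"]
18. n12.lim = "pr"  ["pr"]
19. n13.lab = true  [terminal]
20. n12.live = false  [c.lab == false]
21. n14.ok = 2  [terminal]
22. n11.live = false  [false]
23. n10.key = false  [false]
24. n10.lim = true  [true]
25. n10.idx = 25  [25]
26. n10.fin = "xp"  ["xp"]
27. n1.key = false  [B.ok > 14]
28. n1.lim = true  [S₁.lim or S₁.key]
29. n1.idx = 17  [B.ok + 3]
30. n1.fin = "yxp"  ["y" ++ S₁.fin]
31. n15.lab = false  [terminal]
32. n0.key = true  [not S₁.key]
33. n0.lim = true  [true]
34. n0.idx = 25  [S₁.idx + 8]
35. n0.fin = "y"  [if c.lab then S₁.fin else "y"]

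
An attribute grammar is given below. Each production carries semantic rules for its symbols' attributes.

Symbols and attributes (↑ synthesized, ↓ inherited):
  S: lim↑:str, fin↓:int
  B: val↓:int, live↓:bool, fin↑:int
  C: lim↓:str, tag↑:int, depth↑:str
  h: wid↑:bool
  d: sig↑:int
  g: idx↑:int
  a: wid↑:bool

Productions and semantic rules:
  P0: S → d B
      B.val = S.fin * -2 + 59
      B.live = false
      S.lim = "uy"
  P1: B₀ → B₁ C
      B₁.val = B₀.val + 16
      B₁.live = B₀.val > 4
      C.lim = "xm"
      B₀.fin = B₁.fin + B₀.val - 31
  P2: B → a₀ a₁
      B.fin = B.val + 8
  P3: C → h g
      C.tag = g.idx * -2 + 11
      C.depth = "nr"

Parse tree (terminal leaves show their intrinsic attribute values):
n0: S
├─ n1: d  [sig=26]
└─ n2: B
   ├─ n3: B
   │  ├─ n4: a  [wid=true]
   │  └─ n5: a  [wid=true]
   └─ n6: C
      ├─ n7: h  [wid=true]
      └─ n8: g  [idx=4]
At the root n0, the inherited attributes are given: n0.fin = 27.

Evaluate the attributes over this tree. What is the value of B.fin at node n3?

1. n0.fin = 27  [given at root]
2. n1.sig = 26  [terminal]
3. n2.val = 5  [S.fin * -2 + 59]
4. n2.live = false  [false]
5. n3.val = 21  [B₀.val + 16]
6. n3.live = true  [B₀.val > 4]
7. n4.wid = true  [terminal]
8. n5.wid = true  [terminal]
9. n3.fin = 29  [B.val + 8]
10. n6.lim = "xm"  ["xm"]
11. n7.wid = true  [terminal]
12. n8.idx = 4  [terminal]
13. n6.tag = 3  [g.idx * -2 + 11]
14. n6.depth = "nr"  ["nr"]
15. n2.fin = 3  [B₁.fin + B₀.val - 31]
16. n0.lim = "uy"  ["uy"]

29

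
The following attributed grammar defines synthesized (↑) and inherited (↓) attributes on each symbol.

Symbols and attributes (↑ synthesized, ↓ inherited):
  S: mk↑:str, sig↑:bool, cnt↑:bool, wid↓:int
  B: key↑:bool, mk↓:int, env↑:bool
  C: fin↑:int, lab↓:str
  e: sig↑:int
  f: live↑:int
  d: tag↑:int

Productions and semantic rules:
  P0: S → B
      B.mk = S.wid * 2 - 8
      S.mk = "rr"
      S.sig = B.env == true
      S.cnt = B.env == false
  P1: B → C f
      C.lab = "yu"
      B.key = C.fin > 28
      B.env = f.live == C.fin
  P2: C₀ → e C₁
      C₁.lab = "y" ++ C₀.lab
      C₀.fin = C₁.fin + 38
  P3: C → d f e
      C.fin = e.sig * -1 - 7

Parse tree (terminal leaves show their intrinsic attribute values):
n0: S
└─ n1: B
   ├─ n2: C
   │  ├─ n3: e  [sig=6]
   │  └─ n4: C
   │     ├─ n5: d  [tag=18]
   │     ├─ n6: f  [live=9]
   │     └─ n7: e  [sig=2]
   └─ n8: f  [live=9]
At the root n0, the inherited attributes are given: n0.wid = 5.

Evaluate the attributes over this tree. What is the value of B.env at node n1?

1. n0.wid = 5  [given at root]
2. n1.mk = 2  [S.wid * 2 - 8]
3. n2.lab = "yu"  ["yu"]
4. n3.sig = 6  [terminal]
5. n4.lab = "yyu"  ["y" ++ C₀.lab]
6. n5.tag = 18  [terminal]
7. n6.live = 9  [terminal]
8. n7.sig = 2  [terminal]
9. n4.fin = -9  [e.sig * -1 - 7]
10. n2.fin = 29  [C₁.fin + 38]
11. n8.live = 9  [terminal]
12. n1.key = true  [C.fin > 28]
13. n1.env = false  [f.live == C.fin]
14. n0.mk = "rr"  ["rr"]
15. n0.sig = false  [B.env == true]
16. n0.cnt = true  [B.env == false]

false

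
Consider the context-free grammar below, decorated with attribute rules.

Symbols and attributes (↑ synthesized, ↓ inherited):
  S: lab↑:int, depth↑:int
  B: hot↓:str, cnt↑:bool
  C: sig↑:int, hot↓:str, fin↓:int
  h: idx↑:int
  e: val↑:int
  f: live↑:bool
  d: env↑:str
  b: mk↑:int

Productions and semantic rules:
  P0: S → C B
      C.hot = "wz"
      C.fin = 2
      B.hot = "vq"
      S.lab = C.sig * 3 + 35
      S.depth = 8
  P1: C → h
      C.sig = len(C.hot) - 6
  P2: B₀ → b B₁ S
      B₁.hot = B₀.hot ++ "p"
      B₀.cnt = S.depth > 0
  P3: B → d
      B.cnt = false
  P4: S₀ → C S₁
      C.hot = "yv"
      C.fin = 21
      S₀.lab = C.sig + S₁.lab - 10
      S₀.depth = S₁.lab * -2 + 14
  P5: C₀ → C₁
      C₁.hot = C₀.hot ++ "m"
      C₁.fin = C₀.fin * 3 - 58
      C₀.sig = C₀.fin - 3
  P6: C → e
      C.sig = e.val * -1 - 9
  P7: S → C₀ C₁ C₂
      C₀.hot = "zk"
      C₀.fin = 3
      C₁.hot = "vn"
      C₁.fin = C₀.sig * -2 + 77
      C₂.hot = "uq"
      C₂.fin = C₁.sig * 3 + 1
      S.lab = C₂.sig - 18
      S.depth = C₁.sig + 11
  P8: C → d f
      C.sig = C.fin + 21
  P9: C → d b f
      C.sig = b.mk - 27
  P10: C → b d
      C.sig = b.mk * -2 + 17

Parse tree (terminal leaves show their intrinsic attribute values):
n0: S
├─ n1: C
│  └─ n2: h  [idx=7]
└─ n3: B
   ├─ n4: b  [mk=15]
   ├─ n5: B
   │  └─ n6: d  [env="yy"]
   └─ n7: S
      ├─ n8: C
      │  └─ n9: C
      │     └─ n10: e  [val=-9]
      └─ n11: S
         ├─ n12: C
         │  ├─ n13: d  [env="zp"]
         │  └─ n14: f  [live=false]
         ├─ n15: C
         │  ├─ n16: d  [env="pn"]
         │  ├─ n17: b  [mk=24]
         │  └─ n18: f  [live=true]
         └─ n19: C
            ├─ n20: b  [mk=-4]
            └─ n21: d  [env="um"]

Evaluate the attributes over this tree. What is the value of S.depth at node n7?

1. n1.hot = "wz"  ["wz"]
2. n1.fin = 2  [2]
3. n2.idx = 7  [terminal]
4. n1.sig = -4  [len(C.hot) - 6]
5. n3.hot = "vq"  ["vq"]
6. n4.mk = 15  [terminal]
7. n5.hot = "vqp"  [B₀.hot ++ "p"]
8. n6.env = "yy"  [terminal]
9. n5.cnt = false  [false]
10. n8.hot = "yv"  ["yv"]
11. n8.fin = 21  [21]
12. n9.hot = "yvm"  [C₀.hot ++ "m"]
13. n9.fin = 5  [C₀.fin * 3 - 58]
14. n10.val = -9  [terminal]
15. n9.sig = 0  [e.val * -1 - 9]
16. n8.sig = 18  [C₀.fin - 3]
17. n12.hot = "zk"  ["zk"]
18. n12.fin = 3  [3]
19. n13.env = "zp"  [terminal]
20. n14.live = false  [terminal]
21. n12.sig = 24  [C.fin + 21]
22. n15.hot = "vn"  ["vn"]
23. n15.fin = 29  [C₀.sig * -2 + 77]
24. n16.env = "pn"  [terminal]
25. n17.mk = 24  [terminal]
26. n18.live = true  [terminal]
27. n15.sig = -3  [b.mk - 27]
28. n19.hot = "uq"  ["uq"]
29. n19.fin = -8  [C₁.sig * 3 + 1]
30. n20.mk = -4  [terminal]
31. n21.env = "um"  [terminal]
32. n19.sig = 25  [b.mk * -2 + 17]
33. n11.lab = 7  [C₂.sig - 18]
34. n11.depth = 8  [C₁.sig + 11]
35. n7.lab = 15  [C.sig + S₁.lab - 10]
36. n7.depth = 0  [S₁.lab * -2 + 14]
37. n3.cnt = false  [S.depth > 0]
38. n0.lab = 23  [C.sig * 3 + 35]
39. n0.depth = 8  [8]

0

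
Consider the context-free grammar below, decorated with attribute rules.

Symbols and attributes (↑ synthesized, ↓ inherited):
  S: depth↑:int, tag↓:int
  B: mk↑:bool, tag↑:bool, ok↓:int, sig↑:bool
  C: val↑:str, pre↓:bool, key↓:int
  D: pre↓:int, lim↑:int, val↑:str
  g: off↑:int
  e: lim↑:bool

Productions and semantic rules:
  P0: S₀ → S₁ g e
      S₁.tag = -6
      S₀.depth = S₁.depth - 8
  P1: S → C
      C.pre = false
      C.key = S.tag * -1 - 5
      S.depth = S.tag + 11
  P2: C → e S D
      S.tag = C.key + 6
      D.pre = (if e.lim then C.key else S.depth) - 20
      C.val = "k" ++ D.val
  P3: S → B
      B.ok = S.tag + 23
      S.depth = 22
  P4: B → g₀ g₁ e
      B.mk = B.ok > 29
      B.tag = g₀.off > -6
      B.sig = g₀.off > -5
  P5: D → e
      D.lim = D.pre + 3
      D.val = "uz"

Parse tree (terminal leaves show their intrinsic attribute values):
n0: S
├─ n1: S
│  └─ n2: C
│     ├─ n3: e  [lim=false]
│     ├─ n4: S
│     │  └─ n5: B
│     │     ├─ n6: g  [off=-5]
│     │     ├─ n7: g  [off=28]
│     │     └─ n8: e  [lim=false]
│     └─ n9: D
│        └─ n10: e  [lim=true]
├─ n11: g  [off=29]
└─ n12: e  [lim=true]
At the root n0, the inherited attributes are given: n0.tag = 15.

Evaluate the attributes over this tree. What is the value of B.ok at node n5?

30

1. n0.tag = 15  [given at root]
2. n1.tag = -6  [-6]
3. n2.pre = false  [false]
4. n2.key = 1  [S.tag * -1 - 5]
5. n3.lim = false  [terminal]
6. n4.tag = 7  [C.key + 6]
7. n5.ok = 30  [S.tag + 23]
8. n6.off = -5  [terminal]
9. n7.off = 28  [terminal]
10. n8.lim = false  [terminal]
11. n5.mk = true  [B.ok > 29]
12. n5.tag = true  [g₀.off > -6]
13. n5.sig = false  [g₀.off > -5]
14. n4.depth = 22  [22]
15. n9.pre = 2  [(if e.lim then C.key else S.depth) - 20]
16. n10.lim = true  [terminal]
17. n9.lim = 5  [D.pre + 3]
18. n9.val = "uz"  ["uz"]
19. n2.val = "kuz"  ["k" ++ D.val]
20. n1.depth = 5  [S.tag + 11]
21. n11.off = 29  [terminal]
22. n12.lim = true  [terminal]
23. n0.depth = -3  [S₁.depth - 8]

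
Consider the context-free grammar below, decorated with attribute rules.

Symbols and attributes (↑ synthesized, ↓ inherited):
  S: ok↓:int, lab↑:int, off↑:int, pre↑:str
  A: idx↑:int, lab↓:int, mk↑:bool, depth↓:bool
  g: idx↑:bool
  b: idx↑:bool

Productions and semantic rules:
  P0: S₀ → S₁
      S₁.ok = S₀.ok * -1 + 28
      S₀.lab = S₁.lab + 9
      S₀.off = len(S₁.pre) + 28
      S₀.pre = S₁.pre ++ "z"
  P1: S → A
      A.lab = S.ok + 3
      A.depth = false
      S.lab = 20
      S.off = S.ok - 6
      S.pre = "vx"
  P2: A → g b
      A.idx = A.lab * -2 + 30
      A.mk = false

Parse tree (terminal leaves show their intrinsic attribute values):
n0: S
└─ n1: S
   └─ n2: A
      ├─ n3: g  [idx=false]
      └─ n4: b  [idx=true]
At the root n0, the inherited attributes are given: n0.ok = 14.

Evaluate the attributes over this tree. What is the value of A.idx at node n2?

-4

1. n0.ok = 14  [given at root]
2. n1.ok = 14  [S₀.ok * -1 + 28]
3. n2.lab = 17  [S.ok + 3]
4. n2.depth = false  [false]
5. n3.idx = false  [terminal]
6. n4.idx = true  [terminal]
7. n2.idx = -4  [A.lab * -2 + 30]
8. n2.mk = false  [false]
9. n1.lab = 20  [20]
10. n1.off = 8  [S.ok - 6]
11. n1.pre = "vx"  ["vx"]
12. n0.lab = 29  [S₁.lab + 9]
13. n0.off = 30  [len(S₁.pre) + 28]
14. n0.pre = "vxz"  [S₁.pre ++ "z"]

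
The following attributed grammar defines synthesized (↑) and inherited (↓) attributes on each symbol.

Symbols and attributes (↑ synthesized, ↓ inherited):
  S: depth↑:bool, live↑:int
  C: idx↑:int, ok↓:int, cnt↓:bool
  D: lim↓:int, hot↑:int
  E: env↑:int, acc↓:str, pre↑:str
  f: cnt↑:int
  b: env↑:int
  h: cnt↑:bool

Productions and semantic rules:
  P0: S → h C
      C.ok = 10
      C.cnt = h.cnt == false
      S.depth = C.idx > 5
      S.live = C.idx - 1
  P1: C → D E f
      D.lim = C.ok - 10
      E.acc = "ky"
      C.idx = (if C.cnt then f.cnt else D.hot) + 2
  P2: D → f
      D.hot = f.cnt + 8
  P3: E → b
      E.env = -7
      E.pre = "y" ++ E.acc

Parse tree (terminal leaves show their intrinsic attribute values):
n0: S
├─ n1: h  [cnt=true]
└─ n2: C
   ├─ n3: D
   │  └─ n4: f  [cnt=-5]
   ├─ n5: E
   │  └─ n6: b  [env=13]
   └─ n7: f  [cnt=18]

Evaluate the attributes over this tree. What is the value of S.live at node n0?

4

1. n1.cnt = true  [terminal]
2. n2.ok = 10  [10]
3. n2.cnt = false  [h.cnt == false]
4. n3.lim = 0  [C.ok - 10]
5. n4.cnt = -5  [terminal]
6. n3.hot = 3  [f.cnt + 8]
7. n5.acc = "ky"  ["ky"]
8. n6.env = 13  [terminal]
9. n5.env = -7  [-7]
10. n5.pre = "yky"  ["y" ++ E.acc]
11. n7.cnt = 18  [terminal]
12. n2.idx = 5  [(if C.cnt then f.cnt else D.hot) + 2]
13. n0.depth = false  [C.idx > 5]
14. n0.live = 4  [C.idx - 1]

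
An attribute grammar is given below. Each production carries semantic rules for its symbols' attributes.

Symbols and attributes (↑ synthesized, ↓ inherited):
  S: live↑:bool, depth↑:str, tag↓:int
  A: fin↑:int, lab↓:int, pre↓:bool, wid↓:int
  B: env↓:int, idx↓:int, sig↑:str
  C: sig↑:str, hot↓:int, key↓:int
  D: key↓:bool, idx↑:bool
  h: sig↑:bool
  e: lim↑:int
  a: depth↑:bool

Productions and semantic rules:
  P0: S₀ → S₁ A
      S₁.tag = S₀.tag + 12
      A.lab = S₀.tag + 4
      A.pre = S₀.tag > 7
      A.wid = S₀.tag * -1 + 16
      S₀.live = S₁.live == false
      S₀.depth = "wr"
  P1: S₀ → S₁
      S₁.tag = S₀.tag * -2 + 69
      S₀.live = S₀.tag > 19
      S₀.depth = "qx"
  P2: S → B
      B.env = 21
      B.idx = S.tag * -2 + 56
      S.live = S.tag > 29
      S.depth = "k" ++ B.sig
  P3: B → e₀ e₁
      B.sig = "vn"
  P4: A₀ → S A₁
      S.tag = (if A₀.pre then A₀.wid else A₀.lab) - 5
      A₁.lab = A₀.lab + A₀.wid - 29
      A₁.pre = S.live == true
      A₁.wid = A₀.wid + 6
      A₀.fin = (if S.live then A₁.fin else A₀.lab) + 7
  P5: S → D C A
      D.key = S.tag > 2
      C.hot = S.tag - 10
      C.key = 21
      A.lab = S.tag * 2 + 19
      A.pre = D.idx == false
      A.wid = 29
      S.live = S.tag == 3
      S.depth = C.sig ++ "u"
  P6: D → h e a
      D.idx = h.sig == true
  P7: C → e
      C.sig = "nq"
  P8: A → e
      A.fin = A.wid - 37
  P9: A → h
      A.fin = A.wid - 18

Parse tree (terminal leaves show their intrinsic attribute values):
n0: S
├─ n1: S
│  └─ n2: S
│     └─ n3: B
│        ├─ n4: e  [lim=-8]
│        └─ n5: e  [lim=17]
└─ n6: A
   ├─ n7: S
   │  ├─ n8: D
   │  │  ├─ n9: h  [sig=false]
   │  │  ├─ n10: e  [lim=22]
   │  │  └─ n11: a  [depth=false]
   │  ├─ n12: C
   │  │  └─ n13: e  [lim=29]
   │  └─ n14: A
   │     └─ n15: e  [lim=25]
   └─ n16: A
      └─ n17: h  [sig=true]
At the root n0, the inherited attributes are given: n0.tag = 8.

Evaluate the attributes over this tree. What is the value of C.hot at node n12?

1. n0.tag = 8  [given at root]
2. n1.tag = 20  [S₀.tag + 12]
3. n2.tag = 29  [S₀.tag * -2 + 69]
4. n3.env = 21  [21]
5. n3.idx = -2  [S.tag * -2 + 56]
6. n4.lim = -8  [terminal]
7. n5.lim = 17  [terminal]
8. n3.sig = "vn"  ["vn"]
9. n2.live = false  [S.tag > 29]
10. n2.depth = "kvn"  ["k" ++ B.sig]
11. n1.live = true  [S₀.tag > 19]
12. n1.depth = "qx"  ["qx"]
13. n6.lab = 12  [S₀.tag + 4]
14. n6.pre = true  [S₀.tag > 7]
15. n6.wid = 8  [S₀.tag * -1 + 16]
16. n7.tag = 3  [(if A₀.pre then A₀.wid else A₀.lab) - 5]
17. n8.key = true  [S.tag > 2]
18. n9.sig = false  [terminal]
19. n10.lim = 22  [terminal]
20. n11.depth = false  [terminal]
21. n8.idx = false  [h.sig == true]
22. n12.hot = -7  [S.tag - 10]
23. n12.key = 21  [21]
24. n13.lim = 29  [terminal]
25. n12.sig = "nq"  ["nq"]
26. n14.lab = 25  [S.tag * 2 + 19]
27. n14.pre = true  [D.idx == false]
28. n14.wid = 29  [29]
29. n15.lim = 25  [terminal]
30. n14.fin = -8  [A.wid - 37]
31. n7.live = true  [S.tag == 3]
32. n7.depth = "nqu"  [C.sig ++ "u"]
33. n16.lab = -9  [A₀.lab + A₀.wid - 29]
34. n16.pre = true  [S.live == true]
35. n16.wid = 14  [A₀.wid + 6]
36. n17.sig = true  [terminal]
37. n16.fin = -4  [A.wid - 18]
38. n6.fin = 3  [(if S.live then A₁.fin else A₀.lab) + 7]
39. n0.live = false  [S₁.live == false]
40. n0.depth = "wr"  ["wr"]

-7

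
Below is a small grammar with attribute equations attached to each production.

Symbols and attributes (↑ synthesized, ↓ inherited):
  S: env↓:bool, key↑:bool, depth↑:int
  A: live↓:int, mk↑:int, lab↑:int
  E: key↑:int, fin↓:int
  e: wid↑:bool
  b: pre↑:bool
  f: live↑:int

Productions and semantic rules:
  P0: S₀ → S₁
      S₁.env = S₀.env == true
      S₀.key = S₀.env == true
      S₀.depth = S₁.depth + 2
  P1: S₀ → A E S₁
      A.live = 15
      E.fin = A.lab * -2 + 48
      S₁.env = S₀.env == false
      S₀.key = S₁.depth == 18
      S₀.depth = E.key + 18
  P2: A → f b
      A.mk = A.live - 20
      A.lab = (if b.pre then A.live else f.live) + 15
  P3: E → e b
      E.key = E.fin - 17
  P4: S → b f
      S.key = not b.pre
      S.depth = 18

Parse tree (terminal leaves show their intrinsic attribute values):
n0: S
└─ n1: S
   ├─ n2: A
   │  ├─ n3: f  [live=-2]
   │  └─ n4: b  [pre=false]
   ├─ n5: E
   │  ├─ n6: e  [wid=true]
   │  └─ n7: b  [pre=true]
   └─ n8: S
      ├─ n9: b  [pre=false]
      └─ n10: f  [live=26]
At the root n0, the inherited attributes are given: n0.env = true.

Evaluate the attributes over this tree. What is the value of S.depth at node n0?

1. n0.env = true  [given at root]
2. n1.env = true  [S₀.env == true]
3. n2.live = 15  [15]
4. n3.live = -2  [terminal]
5. n4.pre = false  [terminal]
6. n2.mk = -5  [A.live - 20]
7. n2.lab = 13  [(if b.pre then A.live else f.live) + 15]
8. n5.fin = 22  [A.lab * -2 + 48]
9. n6.wid = true  [terminal]
10. n7.pre = true  [terminal]
11. n5.key = 5  [E.fin - 17]
12. n8.env = false  [S₀.env == false]
13. n9.pre = false  [terminal]
14. n10.live = 26  [terminal]
15. n8.key = true  [not b.pre]
16. n8.depth = 18  [18]
17. n1.key = true  [S₁.depth == 18]
18. n1.depth = 23  [E.key + 18]
19. n0.key = true  [S₀.env == true]
20. n0.depth = 25  [S₁.depth + 2]

25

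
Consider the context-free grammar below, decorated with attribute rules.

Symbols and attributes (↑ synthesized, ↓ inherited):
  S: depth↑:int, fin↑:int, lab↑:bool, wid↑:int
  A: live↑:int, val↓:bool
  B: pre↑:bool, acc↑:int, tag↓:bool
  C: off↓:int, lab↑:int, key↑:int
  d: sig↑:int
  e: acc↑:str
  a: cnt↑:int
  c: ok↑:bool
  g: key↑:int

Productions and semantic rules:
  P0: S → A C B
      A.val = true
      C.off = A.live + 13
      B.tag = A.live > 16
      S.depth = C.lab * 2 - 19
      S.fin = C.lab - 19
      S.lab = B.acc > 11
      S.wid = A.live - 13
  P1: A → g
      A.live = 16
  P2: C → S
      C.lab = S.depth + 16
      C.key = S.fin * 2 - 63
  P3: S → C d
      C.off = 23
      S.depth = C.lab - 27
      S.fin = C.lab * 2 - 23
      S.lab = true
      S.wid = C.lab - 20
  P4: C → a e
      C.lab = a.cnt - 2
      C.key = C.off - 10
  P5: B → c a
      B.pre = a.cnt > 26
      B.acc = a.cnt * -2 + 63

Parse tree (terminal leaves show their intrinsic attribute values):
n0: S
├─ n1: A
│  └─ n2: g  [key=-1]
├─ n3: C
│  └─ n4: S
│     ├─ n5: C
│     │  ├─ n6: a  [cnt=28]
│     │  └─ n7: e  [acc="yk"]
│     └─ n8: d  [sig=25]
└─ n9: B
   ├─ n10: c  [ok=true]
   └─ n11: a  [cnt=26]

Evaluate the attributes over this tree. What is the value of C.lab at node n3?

1. n1.val = true  [true]
2. n2.key = -1  [terminal]
3. n1.live = 16  [16]
4. n3.off = 29  [A.live + 13]
5. n5.off = 23  [23]
6. n6.cnt = 28  [terminal]
7. n7.acc = "yk"  [terminal]
8. n5.lab = 26  [a.cnt - 2]
9. n5.key = 13  [C.off - 10]
10. n8.sig = 25  [terminal]
11. n4.depth = -1  [C.lab - 27]
12. n4.fin = 29  [C.lab * 2 - 23]
13. n4.lab = true  [true]
14. n4.wid = 6  [C.lab - 20]
15. n3.lab = 15  [S.depth + 16]
16. n3.key = -5  [S.fin * 2 - 63]
17. n9.tag = false  [A.live > 16]
18. n10.ok = true  [terminal]
19. n11.cnt = 26  [terminal]
20. n9.pre = false  [a.cnt > 26]
21. n9.acc = 11  [a.cnt * -2 + 63]
22. n0.depth = 11  [C.lab * 2 - 19]
23. n0.fin = -4  [C.lab - 19]
24. n0.lab = false  [B.acc > 11]
25. n0.wid = 3  [A.live - 13]

15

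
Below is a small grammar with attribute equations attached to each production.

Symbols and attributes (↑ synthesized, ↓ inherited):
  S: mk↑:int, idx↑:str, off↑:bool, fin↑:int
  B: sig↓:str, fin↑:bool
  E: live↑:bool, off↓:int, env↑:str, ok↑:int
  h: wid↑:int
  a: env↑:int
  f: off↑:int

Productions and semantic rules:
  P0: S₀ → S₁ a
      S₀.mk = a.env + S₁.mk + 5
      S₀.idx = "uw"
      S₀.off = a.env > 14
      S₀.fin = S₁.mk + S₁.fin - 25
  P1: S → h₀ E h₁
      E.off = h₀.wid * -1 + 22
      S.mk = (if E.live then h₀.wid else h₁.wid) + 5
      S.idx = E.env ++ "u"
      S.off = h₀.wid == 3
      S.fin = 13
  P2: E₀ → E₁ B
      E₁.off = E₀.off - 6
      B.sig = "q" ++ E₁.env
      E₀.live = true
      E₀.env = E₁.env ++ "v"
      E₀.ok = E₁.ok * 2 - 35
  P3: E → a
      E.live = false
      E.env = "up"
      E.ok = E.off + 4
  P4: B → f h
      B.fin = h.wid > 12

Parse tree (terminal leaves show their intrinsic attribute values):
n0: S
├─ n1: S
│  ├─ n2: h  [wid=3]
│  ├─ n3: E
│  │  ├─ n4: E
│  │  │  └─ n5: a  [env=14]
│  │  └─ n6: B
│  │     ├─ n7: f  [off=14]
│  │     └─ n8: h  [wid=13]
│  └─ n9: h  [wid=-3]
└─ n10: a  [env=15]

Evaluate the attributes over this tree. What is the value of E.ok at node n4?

1. n2.wid = 3  [terminal]
2. n3.off = 19  [h₀.wid * -1 + 22]
3. n4.off = 13  [E₀.off - 6]
4. n5.env = 14  [terminal]
5. n4.live = false  [false]
6. n4.env = "up"  ["up"]
7. n4.ok = 17  [E.off + 4]
8. n6.sig = "qup"  ["q" ++ E₁.env]
9. n7.off = 14  [terminal]
10. n8.wid = 13  [terminal]
11. n6.fin = true  [h.wid > 12]
12. n3.live = true  [true]
13. n3.env = "upv"  [E₁.env ++ "v"]
14. n3.ok = -1  [E₁.ok * 2 - 35]
15. n9.wid = -3  [terminal]
16. n1.mk = 8  [(if E.live then h₀.wid else h₁.wid) + 5]
17. n1.idx = "upvu"  [E.env ++ "u"]
18. n1.off = true  [h₀.wid == 3]
19. n1.fin = 13  [13]
20. n10.env = 15  [terminal]
21. n0.mk = 28  [a.env + S₁.mk + 5]
22. n0.idx = "uw"  ["uw"]
23. n0.off = true  [a.env > 14]
24. n0.fin = -4  [S₁.mk + S₁.fin - 25]

17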